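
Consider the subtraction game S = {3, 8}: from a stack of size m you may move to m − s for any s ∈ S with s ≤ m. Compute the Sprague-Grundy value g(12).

0

Build the Grundy sequence with g(k) = mex{g(k−s) : s ∈ {3, 8}, s ≤ k}:
g(0) = mex{} = 0
g(1) = mex{} = 0
g(2) = mex{} = 0
g(3) = mex{0} = 1
g(4) = mex{0} = 1
g(5) = mex{0} = 1
g(6) = mex{1} = 0
g(7) = mex{1} = 0
g(8) = mex{0,1} = 2
g(9) = mex{0} = 1
g(10) = mex{0} = 1
g(11) = mex{1,2} = 0
g(12) = mex{1} = 0
So g(12) = 0.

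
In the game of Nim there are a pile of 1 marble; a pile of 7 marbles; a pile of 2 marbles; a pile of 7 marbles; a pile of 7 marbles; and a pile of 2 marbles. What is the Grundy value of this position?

6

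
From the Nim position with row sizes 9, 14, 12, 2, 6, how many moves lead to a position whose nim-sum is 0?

3

Compute the nim-sum pairwise:
9 ^ 14 = 7
7 ^ 12 = 11
11 ^ 2 = 9
9 ^ 6 = 15
The overall nim-sum is X = 15. A row of size p has a winning move iff p XOR X < p (reduce it to p XOR X).
  9: 9 XOR 15 = 6 < 9 — winning move (to 6).
  14: 14 XOR 15 = 1 < 14 — winning move (to 1).
  12: 12 XOR 15 = 3 < 12 — winning move (to 3).
  2: 2 XOR 15 = 13 ≥ 2 — no move.
  6: 6 XOR 15 = 9 ≥ 6 — no move.
That gives 3 winning moves.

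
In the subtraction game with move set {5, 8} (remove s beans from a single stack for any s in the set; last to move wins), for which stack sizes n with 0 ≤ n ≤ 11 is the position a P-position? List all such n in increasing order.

0, 1, 2, 3, 4

Compute g(0), g(1), … for moves {5, 8}:
g(0) = mex{} = 0
g(1) = mex{} = 0
g(2) = mex{} = 0
g(3) = mex{} = 0
g(4) = mex{} = 0
g(5) = mex{0} = 1
g(6) = mex{0} = 1
g(7) = mex{0} = 1
g(8) = mex{0} = 1
g(9) = mex{0} = 1
g(10) = mex{0,1} = 2
g(11) = mex{0,1} = 2
The P-positions (g = 0) in 0..11 are 0, 1, 2, 3, 4.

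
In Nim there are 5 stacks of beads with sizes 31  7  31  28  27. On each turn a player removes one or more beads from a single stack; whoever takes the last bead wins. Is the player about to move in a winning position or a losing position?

Losing position

Compute the nim-sum pairwise:
31 ^ 7 = 24
24 ^ 31 = 7
7 ^ 28 = 27
27 ^ 27 = 0
The nim-sum is 0, so this is a P-position: the player to move is in a losing position under optimal play.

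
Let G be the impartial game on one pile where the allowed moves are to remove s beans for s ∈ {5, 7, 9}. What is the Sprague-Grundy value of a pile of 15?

0

Compute g(0), g(1), … for moves {5, 7, 9}:
k:     0  1  2  3  4  5  6  7  8  9 10 11 12 13 14 15
g(k):  0  0  0  0  0  1  1  1  1  1  2  2  2  2  0  0
So g(15) = 0.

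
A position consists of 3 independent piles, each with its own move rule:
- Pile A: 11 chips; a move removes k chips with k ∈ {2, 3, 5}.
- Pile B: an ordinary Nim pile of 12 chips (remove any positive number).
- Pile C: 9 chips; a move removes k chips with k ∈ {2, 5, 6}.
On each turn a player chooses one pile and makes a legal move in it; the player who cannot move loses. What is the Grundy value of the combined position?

12

Build the Grundy sequence for pile A with g(k) = mex{g(k−s) : s ∈ {2, 3, 5}, s ≤ k}:
k:     0  1  2  3  4  5  6  7  8  9 10 11
g(k):  0  0  1  1  2  2  3  0  0  1  1  2
So g(11) = 2.
Pile B is a plain Nim pile of size 12, so its Grundy value is 12.
Build the Grundy sequence for pile C with g(k) = mex{g(k−s) : s ∈ {2, 5, 6}, s ≤ k}:
g(0) = mex{} = 0
g(1) = mex{} = 0
g(2) = mex{0} = 1
g(3) = mex{0} = 1
g(4) = mex{1} = 0
g(5) = mex{0,1} = 2
g(6) = mex{0} = 1
g(7) = mex{0,1,2} = 3
g(8) = mex{1} = 0
g(9) = mex{0,1,3} = 2
So g(9) = 2.
The value of a disjunctive sum is the nim-sum of the parts.
Combined value = 2 XOR 12 XOR 2 = 12.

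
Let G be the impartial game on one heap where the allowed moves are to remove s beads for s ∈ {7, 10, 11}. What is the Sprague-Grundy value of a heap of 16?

Compute g(0), g(1), … for moves {7, 10, 11}:
k:     0  1  2  3  4  5  6  7  8  9 10 11 12 13 14 15 16
g(k):  0  0  0  0  0  0  0  1  1  1  1  1  1  1  2  2  2
So g(16) = 2.

2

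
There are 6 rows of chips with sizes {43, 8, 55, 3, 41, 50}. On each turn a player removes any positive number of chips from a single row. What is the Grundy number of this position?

12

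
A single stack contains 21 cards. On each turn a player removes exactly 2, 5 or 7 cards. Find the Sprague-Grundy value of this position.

Build the Grundy sequence with g(k) = mex{g(k−s) : s ∈ {2, 5, 7}, s ≤ k}:
k:     0  1  2  3  4  5  6  7  8  9 10 11 12 13 14 15 16 17 18 19 20 21
g(k):  0  0  1  1  0  2  1  3  2  2  0  3  1  0  0  1  1  2  2  3  3  2
So g(21) = 2.

2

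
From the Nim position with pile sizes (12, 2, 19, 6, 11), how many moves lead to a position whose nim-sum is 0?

1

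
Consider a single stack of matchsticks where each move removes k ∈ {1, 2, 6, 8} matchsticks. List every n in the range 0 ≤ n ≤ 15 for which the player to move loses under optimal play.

0, 3, 7, 10, 14

Grundy values for subtraction set {1, 2, 6, 8}:
k:     0  1  2  3  4  5  6  7  8  9 10 11 12 13 14 15
g(k):  0  1  2  0  1  2  3  0  1  2  0  1  2  3  0  1
The P-positions (g = 0) in 0..15 are 0, 3, 7, 10, 14.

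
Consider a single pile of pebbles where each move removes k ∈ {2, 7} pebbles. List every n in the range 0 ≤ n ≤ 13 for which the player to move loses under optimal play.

0, 1, 4, 5, 9, 10, 13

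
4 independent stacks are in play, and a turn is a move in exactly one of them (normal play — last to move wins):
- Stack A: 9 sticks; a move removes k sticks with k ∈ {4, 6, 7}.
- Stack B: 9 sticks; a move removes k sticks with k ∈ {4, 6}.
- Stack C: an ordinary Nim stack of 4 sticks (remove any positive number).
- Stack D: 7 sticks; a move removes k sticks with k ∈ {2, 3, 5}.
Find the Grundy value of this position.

4

For stack A, compute g(0), g(1), … with moves {4, 6, 7}:
g(0) = mex{} = 0
g(1) = mex{} = 0
g(2) = mex{} = 0
g(3) = mex{} = 0
g(4) = mex{0} = 1
g(5) = mex{0} = 1
g(6) = mex{0} = 1
g(7) = mex{0} = 1
g(8) = mex{0,1} = 2
g(9) = mex{0,1} = 2
So g(9) = 2.
Grundy values for stack B (subtraction set {4, 6}):
g(0) = mex{} = 0
g(1) = mex{} = 0
g(2) = mex{} = 0
g(3) = mex{} = 0
g(4) = mex{0} = 1
g(5) = mex{0} = 1
g(6) = mex{0} = 1
g(7) = mex{0} = 1
g(8) = mex{0,1} = 2
g(9) = mex{0,1} = 2
So g(9) = 2.
Stack C is a plain Nim stack of size 4, so its Grundy value is 4.
For stack D, compute g(0), g(1), … with moves {2, 3, 5}:
g(0) = mex{} = 0
g(1) = mex{} = 0
g(2) = mex{0} = 1
g(3) = mex{0} = 1
g(4) = mex{0,1} = 2
g(5) = mex{0,1} = 2
g(6) = mex{0,1,2} = 3
g(7) = mex{1,2} = 0
So g(7) = 0.
By the Sprague-Grundy theorem, the Grundy value of a sum of independent games is the XOR of the component values.
Combined value = 2 XOR 2 XOR 4 XOR 0 = 4.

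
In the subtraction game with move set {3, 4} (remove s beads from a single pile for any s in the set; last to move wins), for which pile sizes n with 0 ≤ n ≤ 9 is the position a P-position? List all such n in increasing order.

0, 1, 2, 7, 8, 9

Grundy values for subtraction set {3, 4}:
k:     0  1  2  3  4  5  6  7  8  9
g(k):  0  0  0  1  1  1  2  0  0  0
The P-positions (g = 0) in 0..9 are 0, 1, 2, 7, 8, 9.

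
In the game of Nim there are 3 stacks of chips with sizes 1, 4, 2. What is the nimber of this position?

Nim-sum: 1 XOR 4 XOR 2 = 7.

7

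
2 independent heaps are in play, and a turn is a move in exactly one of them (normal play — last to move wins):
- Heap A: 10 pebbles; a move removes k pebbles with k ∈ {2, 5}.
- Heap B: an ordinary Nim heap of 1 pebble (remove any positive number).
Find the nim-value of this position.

Grundy values for heap A (subtraction set {2, 5}):
g(0) = mex{} = 0
g(1) = mex{} = 0
g(2) = mex{0} = 1
g(3) = mex{0} = 1
g(4) = mex{1} = 0
g(5) = mex{0,1} = 2
g(6) = mex{0} = 1
g(7) = mex{1,2} = 0
g(8) = mex{1} = 0
g(9) = mex{0} = 1
g(10) = mex{0,2} = 1
So g(10) = 1.
Heap B is a plain Nim heap of size 1, so its Grundy value is 1.
By the Sprague-Grundy theorem, the Grundy value of a sum of independent games is the XOR of the component values.
Combined value = 1 ⊕ 1 = 0.

0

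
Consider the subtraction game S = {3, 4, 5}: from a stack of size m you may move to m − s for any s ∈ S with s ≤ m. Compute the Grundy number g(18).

Build the Grundy sequence with g(k) = mex{g(k−s) : s ∈ {3, 4, 5}, s ≤ k}:
k:     0  1  2  3  4  5  6  7  8  9 10 11 12 13 14 15 16 17 18
g(k):  0  0  0  1  1  1  2  2  0  0  0  1  1  1  2  2  0  0  0
So g(18) = 0.

0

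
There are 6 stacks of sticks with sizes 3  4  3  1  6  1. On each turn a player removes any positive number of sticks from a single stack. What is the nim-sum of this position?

2

Nim-sum: 3 ⊕ 4 ⊕ 3 ⊕ 1 ⊕ 6 ⊕ 1 = 2.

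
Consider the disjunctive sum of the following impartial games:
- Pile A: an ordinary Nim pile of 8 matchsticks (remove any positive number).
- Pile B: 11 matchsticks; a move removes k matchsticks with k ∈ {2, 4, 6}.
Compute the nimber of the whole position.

9

Pile A is a plain Nim pile of size 8, so its Grundy value is 8.
Grundy values for pile B (subtraction set {2, 4, 6}):
k:     0  1  2  3  4  5  6  7  8  9 10 11
g(k):  0  0  1  1  2  2  3  3  0  0  1  1
So g(11) = 1.
By the Sprague-Grundy theorem, the Grundy value of a sum of independent games is the XOR of the component values.
Combined value = 8 XOR 1 = 9.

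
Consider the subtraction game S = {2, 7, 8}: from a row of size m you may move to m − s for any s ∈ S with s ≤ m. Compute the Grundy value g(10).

0

Compute g(0), g(1), … for moves {2, 7, 8}:
k:     0  1  2  3  4  5  6  7  8  9 10
g(k):  0  0  1  1  0  0  1  1  2  2  0
So g(10) = 0.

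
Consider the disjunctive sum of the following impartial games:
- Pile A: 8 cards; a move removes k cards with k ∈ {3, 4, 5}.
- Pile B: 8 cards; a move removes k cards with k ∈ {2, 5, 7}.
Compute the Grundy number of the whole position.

2

Grundy values for pile A (subtraction set {3, 4, 5}):
g(0) = mex{} = 0
g(1) = mex{} = 0
g(2) = mex{} = 0
g(3) = mex{0} = 1
g(4) = mex{0} = 1
g(5) = mex{0} = 1
g(6) = mex{0,1} = 2
g(7) = mex{0,1} = 2
g(8) = mex{1} = 0
So g(8) = 0.
For pile B, compute g(0), g(1), … with moves {2, 5, 7}:
g(0) = mex{} = 0
g(1) = mex{} = 0
g(2) = mex{0} = 1
g(3) = mex{0} = 1
g(4) = mex{1} = 0
g(5) = mex{0,1} = 2
g(6) = mex{0} = 1
g(7) = mex{0,1,2} = 3
g(8) = mex{0,1} = 2
So g(8) = 2.
By the Sprague-Grundy theorem, the Grundy value of a sum of independent games is the XOR of the component values.
Combined value = 0 ⊕ 2 = 2.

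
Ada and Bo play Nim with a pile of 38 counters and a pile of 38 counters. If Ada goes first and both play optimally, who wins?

Bo wins

Nim-sum: 38 XOR 38 = 0.
The nim-sum is 0, so this is a P-position: the player to move is in a losing position under optimal play; Ada is about to move from it and so loses — Bo wins.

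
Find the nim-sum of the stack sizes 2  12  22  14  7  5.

20

Compute the nim-sum pairwise:
2 ⊕ 12 = 14
14 ⊕ 22 = 24
24 ⊕ 14 = 22
22 ⊕ 7 = 17
17 ⊕ 5 = 20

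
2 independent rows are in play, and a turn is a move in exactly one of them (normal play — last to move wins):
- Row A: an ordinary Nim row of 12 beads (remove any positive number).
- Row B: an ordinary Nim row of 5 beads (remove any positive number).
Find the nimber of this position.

9

Row A is a plain Nim row of size 12, so its Grundy value is 12.
Row B is a plain Nim row of size 5, so its Grundy value is 5.
By the Sprague-Grundy theorem, the Grundy value of a sum of independent games is the XOR of the component values.
Combined value = 12 ⊕ 5 = 9.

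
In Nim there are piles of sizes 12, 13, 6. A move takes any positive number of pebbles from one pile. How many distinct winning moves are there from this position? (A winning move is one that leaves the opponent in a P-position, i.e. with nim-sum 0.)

Bitwise XOR of the heap sizes:
  1100  (12)
  1101  (13)
  0110  (6)
  ----
  0111  (7)
The overall nim-sum is X = 7. A pile of size p has a winning move iff p XOR X < p (reduce it to p XOR X).
  12: 12 XOR 7 = 11 < 12 — winning move (to 11).
  13: 13 XOR 7 = 10 < 13 — winning move (to 10).
  6: 6 XOR 7 = 1 < 6 — winning move (to 1).
That gives 3 winning moves.

3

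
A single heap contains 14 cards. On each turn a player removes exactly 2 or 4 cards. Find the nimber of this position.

1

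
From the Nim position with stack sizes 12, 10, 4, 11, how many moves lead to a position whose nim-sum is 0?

3

In binary:
  1100  (12)
  1010  (10)
  0100  (4)
  1011  (11)
  ----
  1001  (9)
The overall nim-sum is X = 9. A stack of size p has a winning move iff p XOR X < p (reduce it to p XOR X).
  12: 12 XOR 9 = 5 < 12 — winning move (to 5).
  10: 10 XOR 9 = 3 < 10 — winning move (to 3).
  4: 4 XOR 9 = 13 ≥ 4 — no move.
  11: 11 XOR 9 = 2 < 11 — winning move (to 2).
That gives 3 winning moves.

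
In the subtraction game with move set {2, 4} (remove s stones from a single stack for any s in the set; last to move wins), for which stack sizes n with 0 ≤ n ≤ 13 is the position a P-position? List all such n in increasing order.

Build the Grundy sequence with g(k) = mex{g(k−s) : s ∈ {2, 4}, s ≤ k}:
g(0) = mex{} = 0
g(1) = mex{} = 0
g(2) = mex{0} = 1
g(3) = mex{0} = 1
g(4) = mex{0,1} = 2
g(5) = mex{0,1} = 2
g(6) = mex{1,2} = 0
g(7) = mex{1,2} = 0
g(8) = mex{0,2} = 1
g(9) = mex{0,2} = 1
g(10) = mex{0,1} = 2
g(11) = mex{0,1} = 2
g(12) = mex{1,2} = 0
g(13) = mex{1,2} = 0
The P-positions (g = 0) in 0..13 are 0, 1, 6, 7, 12, 13.

0, 1, 6, 7, 12, 13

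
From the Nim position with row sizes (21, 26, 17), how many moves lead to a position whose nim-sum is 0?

3

Nim-sum: 21 ⊕ 26 ⊕ 17 = 30.
The overall nim-sum is X = 30. A row of size p has a winning move iff p XOR X < p (reduce it to p XOR X).
  21: 21 XOR 30 = 11 < 21 — winning move (to 11).
  26: 26 XOR 30 = 4 < 26 — winning move (to 4).
  17: 17 XOR 30 = 15 < 17 — winning move (to 15).
That gives 3 winning moves.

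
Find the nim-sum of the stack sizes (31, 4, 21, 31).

17

Nim-sum: 31 ⊕ 4 ⊕ 21 ⊕ 31 = 17.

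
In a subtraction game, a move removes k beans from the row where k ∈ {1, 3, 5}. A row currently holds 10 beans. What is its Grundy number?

0

Build the Grundy sequence with g(k) = mex{g(k−s) : s ∈ {1, 3, 5}, s ≤ k}:
k:     0  1  2  3  4  5  6  7  8  9 10
g(k):  0  1  0  1  0  1  0  1  0  1  0
So g(10) = 0.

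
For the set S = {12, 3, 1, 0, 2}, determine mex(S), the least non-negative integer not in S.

4

The values 0, 1, 2, 3 are all present; 4 is the first non-negative integer missing from the set.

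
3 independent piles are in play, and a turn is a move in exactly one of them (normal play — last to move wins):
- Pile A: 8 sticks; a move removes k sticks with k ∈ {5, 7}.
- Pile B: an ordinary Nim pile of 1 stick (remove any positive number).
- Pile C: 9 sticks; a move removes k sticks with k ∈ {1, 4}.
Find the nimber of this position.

2

Grundy values for pile A (subtraction set {5, 7}):
g(0) = mex{} = 0
g(1) = mex{} = 0
g(2) = mex{} = 0
g(3) = mex{} = 0
g(4) = mex{} = 0
g(5) = mex{0} = 1
g(6) = mex{0} = 1
g(7) = mex{0} = 1
g(8) = mex{0} = 1
So g(8) = 1.
Pile B is a plain Nim pile of size 1, so its Grundy value is 1.
Build the Grundy sequence for pile C with g(k) = mex{g(k−s) : s ∈ {1, 4}, s ≤ k}:
g(0) = mex{} = 0
g(1) = mex{0} = 1
g(2) = mex{1} = 0
g(3) = mex{0} = 1
g(4) = mex{0,1} = 2
g(5) = mex{1,2} = 0
g(6) = mex{0} = 1
g(7) = mex{1} = 0
g(8) = mex{0,2} = 1
g(9) = mex{0,1} = 2
So g(9) = 2.
The value of a disjunctive sum is the nim-sum of the parts.
Combined value = 1 XOR 1 XOR 2 = 2.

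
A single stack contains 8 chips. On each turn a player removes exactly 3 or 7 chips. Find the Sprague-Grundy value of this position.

Compute g(0), g(1), … for moves {3, 7}:
k:     0  1  2  3  4  5  6  7  8
g(k):  0  0  0  1  1  1  0  2  2
So g(8) = 2.

2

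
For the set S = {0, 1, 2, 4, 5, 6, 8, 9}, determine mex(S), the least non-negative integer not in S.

The values 0, 1, 2 are all present; 3 is the first non-negative integer missing from the set.

3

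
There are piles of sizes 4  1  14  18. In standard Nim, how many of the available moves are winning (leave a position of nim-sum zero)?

1

Compute the nim-sum pairwise:
4 ^ 1 = 5
5 ^ 14 = 11
11 ^ 18 = 25
The overall nim-sum is X = 25. A pile of size p has a winning move iff p XOR X < p (reduce it to p XOR X).
  4: 4 XOR 25 = 29 ≥ 4 — no move.
  1: 1 XOR 25 = 24 ≥ 1 — no move.
  14: 14 XOR 25 = 23 ≥ 14 — no move.
  18: 18 XOR 25 = 11 < 18 — winning move (to 11).
That gives 1 winning move.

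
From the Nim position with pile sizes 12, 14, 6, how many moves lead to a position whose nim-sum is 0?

3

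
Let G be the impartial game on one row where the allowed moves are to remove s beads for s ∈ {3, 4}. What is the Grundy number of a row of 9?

Build the Grundy sequence with g(k) = mex{g(k−s) : s ∈ {3, 4}, s ≤ k}:
k:     0  1  2  3  4  5  6  7  8  9
g(k):  0  0  0  1  1  1  2  0  0  0
So g(9) = 0.

0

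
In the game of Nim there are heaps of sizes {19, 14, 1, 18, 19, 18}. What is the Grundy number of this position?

Nim-sum: 19 ^ 14 ^ 1 ^ 18 ^ 19 ^ 18 = 15.

15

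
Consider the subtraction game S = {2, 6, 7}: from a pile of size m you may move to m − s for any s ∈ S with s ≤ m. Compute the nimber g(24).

Build the Grundy sequence with g(k) = mex{g(k−s) : s ∈ {2, 6, 7}, s ≤ k}:
k:     0  1  2  3  4  5  6  7  8  9 10 11 12 13 14 15 16 17 18 19 20 21 22 23 24
g(k):  0  0  1  1  0  0  1  1  2  0  3  1  2  0  0  1  1  0  0  1  1  2  0  3  1
So g(24) = 1.

1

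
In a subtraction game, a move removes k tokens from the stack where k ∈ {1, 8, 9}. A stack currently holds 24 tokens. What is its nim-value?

2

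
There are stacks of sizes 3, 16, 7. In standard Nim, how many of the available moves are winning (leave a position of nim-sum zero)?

Nim-sum: 3 XOR 16 XOR 7 = 20.
The overall nim-sum is X = 20. A stack of size p has a winning move iff p XOR X < p (reduce it to p XOR X).
  3: 3 XOR 20 = 23 ≥ 3 — no move.
  16: 16 XOR 20 = 4 < 16 — winning move (to 4).
  7: 7 XOR 20 = 19 ≥ 7 — no move.
That gives 1 winning move.

1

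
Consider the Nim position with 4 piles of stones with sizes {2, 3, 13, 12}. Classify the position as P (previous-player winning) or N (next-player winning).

Compute the nim-sum pairwise:
2 ⊕ 3 = 1
1 ⊕ 13 = 12
12 ⊕ 12 = 0
The nim-sum is 0, so this is a P-position: the player to move is in a losing position under optimal play.

P-position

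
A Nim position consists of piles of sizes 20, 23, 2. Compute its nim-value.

Nim-sum: 20 ⊕ 23 ⊕ 2 = 1.

1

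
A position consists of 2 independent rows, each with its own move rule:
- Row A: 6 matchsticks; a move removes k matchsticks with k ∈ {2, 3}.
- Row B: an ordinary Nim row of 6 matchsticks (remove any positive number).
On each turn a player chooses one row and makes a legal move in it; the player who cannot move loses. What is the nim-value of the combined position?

For row A, compute g(0), g(1), … with moves {2, 3}:
k:     0  1  2  3  4  5  6
g(k):  0  0  1  1  2  0  0
So g(6) = 0.
Row B is a plain Nim row of size 6, so its Grundy value is 6.
The value of a disjunctive sum is the nim-sum of the parts.
Combined value = 0 ⊕ 6 = 6.

6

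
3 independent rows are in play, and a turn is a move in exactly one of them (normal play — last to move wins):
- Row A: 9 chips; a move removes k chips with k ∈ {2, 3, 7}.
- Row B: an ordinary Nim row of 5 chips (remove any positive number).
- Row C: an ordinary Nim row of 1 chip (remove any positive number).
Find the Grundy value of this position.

6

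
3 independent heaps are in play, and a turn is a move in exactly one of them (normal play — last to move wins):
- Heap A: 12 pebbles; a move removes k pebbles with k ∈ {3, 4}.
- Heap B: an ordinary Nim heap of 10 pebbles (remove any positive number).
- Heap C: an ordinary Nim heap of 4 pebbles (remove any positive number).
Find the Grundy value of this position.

15

For heap A, compute g(0), g(1), … with moves {3, 4}:
k:     0  1  2  3  4  5  6  7  8  9 10 11 12
g(k):  0  0  0  1  1  1  2  0  0  0  1  1  1
So g(12) = 1.
Heap B is a plain Nim heap of size 10, so its Grundy value is 10.
Heap C is a plain Nim heap of size 4, so its Grundy value is 4.
The value of a disjunctive sum is the nim-sum of the parts.
Combined value = 1 ⊕ 10 ⊕ 4 = 15.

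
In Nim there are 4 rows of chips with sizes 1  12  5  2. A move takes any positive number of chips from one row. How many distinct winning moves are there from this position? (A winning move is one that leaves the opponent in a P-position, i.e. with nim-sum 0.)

Nim-sum: 1 ^ 12 ^ 5 ^ 2 = 10.
The overall nim-sum is X = 10. A row of size p has a winning move iff p XOR X < p (reduce it to p XOR X).
  1: 1 XOR 10 = 11 ≥ 1 — no move.
  12: 12 XOR 10 = 6 < 12 — winning move (to 6).
  5: 5 XOR 10 = 15 ≥ 5 — no move.
  2: 2 XOR 10 = 8 ≥ 2 — no move.
That gives 1 winning move.

1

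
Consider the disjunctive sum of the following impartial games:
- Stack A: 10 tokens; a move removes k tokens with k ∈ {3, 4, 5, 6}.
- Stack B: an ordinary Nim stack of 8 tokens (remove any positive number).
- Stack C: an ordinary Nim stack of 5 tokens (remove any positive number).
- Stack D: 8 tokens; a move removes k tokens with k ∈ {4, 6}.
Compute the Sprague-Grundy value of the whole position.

15

Build the Grundy sequence for stack A with g(k) = mex{g(k−s) : s ∈ {3, 4, 5, 6}, s ≤ k}:
g(0) = mex{} = 0
g(1) = mex{} = 0
g(2) = mex{} = 0
g(3) = mex{0} = 1
g(4) = mex{0} = 1
g(5) = mex{0} = 1
g(6) = mex{0,1} = 2
g(7) = mex{0,1} = 2
g(8) = mex{0,1} = 2
g(9) = mex{1,2} = 0
g(10) = mex{1,2} = 0
So g(10) = 0.
Stack B is a plain Nim stack of size 8, so its Grundy value is 8.
Stack C is a plain Nim stack of size 5, so its Grundy value is 5.
Grundy values for stack D (subtraction set {4, 6}):
g(0) = mex{} = 0
g(1) = mex{} = 0
g(2) = mex{} = 0
g(3) = mex{} = 0
g(4) = mex{0} = 1
g(5) = mex{0} = 1
g(6) = mex{0} = 1
g(7) = mex{0} = 1
g(8) = mex{0,1} = 2
So g(8) = 2.
By the Sprague-Grundy theorem, the Grundy value of a sum of independent games is the XOR of the component values.
Combined value = 0 XOR 8 XOR 5 XOR 2 = 15.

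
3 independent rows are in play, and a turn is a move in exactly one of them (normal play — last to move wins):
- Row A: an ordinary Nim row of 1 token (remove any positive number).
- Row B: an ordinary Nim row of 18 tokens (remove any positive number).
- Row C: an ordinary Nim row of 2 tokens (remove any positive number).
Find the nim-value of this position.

17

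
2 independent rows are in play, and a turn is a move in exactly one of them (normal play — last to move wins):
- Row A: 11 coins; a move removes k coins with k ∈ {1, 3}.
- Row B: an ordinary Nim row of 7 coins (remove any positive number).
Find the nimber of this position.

6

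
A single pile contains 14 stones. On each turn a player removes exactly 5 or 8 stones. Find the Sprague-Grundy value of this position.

0

Grundy values for subtraction set {5, 8}:
g(0) = mex{} = 0
g(1) = mex{} = 0
g(2) = mex{} = 0
g(3) = mex{} = 0
g(4) = mex{} = 0
g(5) = mex{0} = 1
g(6) = mex{0} = 1
g(7) = mex{0} = 1
g(8) = mex{0} = 1
g(9) = mex{0} = 1
g(10) = mex{0,1} = 2
g(11) = mex{0,1} = 2
g(12) = mex{0,1} = 2
g(13) = mex{1} = 0
g(14) = mex{1} = 0
So g(14) = 0.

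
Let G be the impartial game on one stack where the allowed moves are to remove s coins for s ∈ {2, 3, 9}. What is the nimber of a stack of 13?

1

Compute g(0), g(1), … for moves {2, 3, 9}:
g(0) = mex{} = 0
g(1) = mex{} = 0
g(2) = mex{0} = 1
g(3) = mex{0} = 1
g(4) = mex{0,1} = 2
g(5) = mex{1} = 0
g(6) = mex{1,2} = 0
g(7) = mex{0,2} = 1
g(8) = mex{0} = 1
g(9) = mex{0,1} = 2
g(10) = mex{0,1} = 2
g(11) = mex{1,2} = 0
g(12) = mex{1,2} = 0
g(13) = mex{0,2} = 1
So g(13) = 1.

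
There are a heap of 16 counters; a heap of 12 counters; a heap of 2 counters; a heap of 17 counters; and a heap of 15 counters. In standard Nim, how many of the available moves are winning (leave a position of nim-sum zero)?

Compute the nim-sum pairwise:
16 ^ 12 = 28
28 ^ 2 = 30
30 ^ 17 = 15
15 ^ 15 = 0
The nim-sum is already 0, so every move leaves a nonzero nim-sum — there are no winning moves.

0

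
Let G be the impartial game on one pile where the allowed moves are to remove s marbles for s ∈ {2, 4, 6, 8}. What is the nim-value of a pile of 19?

4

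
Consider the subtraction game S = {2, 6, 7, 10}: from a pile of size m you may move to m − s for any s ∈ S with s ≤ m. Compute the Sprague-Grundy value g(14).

Grundy values for subtraction set {2, 6, 7, 10}:
g(0) = mex{} = 0
g(1) = mex{} = 0
g(2) = mex{0} = 1
g(3) = mex{0} = 1
g(4) = mex{1} = 0
g(5) = mex{1} = 0
g(6) = mex{0} = 1
g(7) = mex{0} = 1
g(8) = mex{0,1} = 2
g(9) = mex{1} = 0
g(10) = mex{0,1,2} = 3
g(11) = mex{0} = 1
g(12) = mex{0,1,3} = 2
g(13) = mex{1} = 0
g(14) = mex{0,1,2} = 3
So g(14) = 3.

3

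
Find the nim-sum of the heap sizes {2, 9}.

Compute the nim-sum pairwise:
2 XOR 9 = 11

11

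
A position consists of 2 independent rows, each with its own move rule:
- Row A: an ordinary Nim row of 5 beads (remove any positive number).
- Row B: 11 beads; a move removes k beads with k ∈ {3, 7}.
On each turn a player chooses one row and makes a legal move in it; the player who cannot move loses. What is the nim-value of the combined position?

5

Row A is a plain Nim row of size 5, so its Grundy value is 5.
Build the Grundy sequence for row B with g(k) = mex{g(k−s) : s ∈ {3, 7}, s ≤ k}:
g(0) = mex{} = 0
g(1) = mex{} = 0
g(2) = mex{} = 0
g(3) = mex{0} = 1
g(4) = mex{0} = 1
g(5) = mex{0} = 1
g(6) = mex{1} = 0
g(7) = mex{0,1} = 2
g(8) = mex{0,1} = 2
g(9) = mex{0} = 1
g(10) = mex{1,2} = 0
g(11) = mex{1,2} = 0
So g(11) = 0.
By the Sprague-Grundy theorem, the Grundy value of a sum of independent games is the XOR of the component values.
Combined value = 5 ⊕ 0 = 5.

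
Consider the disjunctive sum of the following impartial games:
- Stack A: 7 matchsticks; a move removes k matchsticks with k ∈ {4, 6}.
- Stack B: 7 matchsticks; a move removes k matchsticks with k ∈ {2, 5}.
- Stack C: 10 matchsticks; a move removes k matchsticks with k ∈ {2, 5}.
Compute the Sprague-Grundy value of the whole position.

0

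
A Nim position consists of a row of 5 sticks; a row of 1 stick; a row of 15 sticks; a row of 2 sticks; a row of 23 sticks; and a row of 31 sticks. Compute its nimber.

Write each in binary and XOR column by column:
  00101  (5)
  00001  (1)
  01111  (15)
  00010  (2)
  10111  (23)
  11111  (31)
  -----
  00001  (1)

1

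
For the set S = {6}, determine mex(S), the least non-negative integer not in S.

0 is not in the set, so the mex is 0.

0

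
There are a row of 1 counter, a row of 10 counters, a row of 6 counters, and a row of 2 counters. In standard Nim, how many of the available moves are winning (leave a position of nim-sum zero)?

Compute the nim-sum pairwise:
1 ⊕ 10 = 11
11 ⊕ 6 = 13
13 ⊕ 2 = 15
The overall nim-sum is X = 15. A row of size p has a winning move iff p XOR X < p (reduce it to p XOR X).
  1: 1 XOR 15 = 14 ≥ 1 — no move.
  10: 10 XOR 15 = 5 < 10 — winning move (to 5).
  6: 6 XOR 15 = 9 ≥ 6 — no move.
  2: 2 XOR 15 = 13 ≥ 2 — no move.
That gives 1 winning move.

1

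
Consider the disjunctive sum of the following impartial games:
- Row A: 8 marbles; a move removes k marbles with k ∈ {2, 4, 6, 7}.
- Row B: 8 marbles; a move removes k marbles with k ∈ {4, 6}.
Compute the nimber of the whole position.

For row A, compute g(0), g(1), … with moves {2, 4, 6, 7}:
g(0) = mex{} = 0
g(1) = mex{} = 0
g(2) = mex{0} = 1
g(3) = mex{0} = 1
g(4) = mex{0,1} = 2
g(5) = mex{0,1} = 2
g(6) = mex{0,1,2} = 3
g(7) = mex{0,1,2} = 3
g(8) = mex{0,1,2,3} = 4
So g(8) = 4.
Build the Grundy sequence for row B with g(k) = mex{g(k−s) : s ∈ {4, 6}, s ≤ k}:
g(0) = mex{} = 0
g(1) = mex{} = 0
g(2) = mex{} = 0
g(3) = mex{} = 0
g(4) = mex{0} = 1
g(5) = mex{0} = 1
g(6) = mex{0} = 1
g(7) = mex{0} = 1
g(8) = mex{0,1} = 2
So g(8) = 2.
The value of a disjunctive sum is the nim-sum of the parts.
Combined value = 4 ⊕ 2 = 6.

6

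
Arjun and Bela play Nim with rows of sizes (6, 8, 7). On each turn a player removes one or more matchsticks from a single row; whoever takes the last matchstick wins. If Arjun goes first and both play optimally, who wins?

Bitwise XOR of the heap sizes:
  0110  (6)
  1000  (8)
  0111  (7)
  ----
  1001  (9)
The nim-sum is 9 ≠ 0, so this is an N-position: the player to move can win; Arjun has a winning move.

Arjun wins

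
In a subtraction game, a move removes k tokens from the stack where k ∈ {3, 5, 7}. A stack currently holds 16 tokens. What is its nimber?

2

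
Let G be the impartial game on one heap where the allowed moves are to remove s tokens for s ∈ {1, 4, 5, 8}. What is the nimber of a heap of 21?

Compute g(0), g(1), … for moves {1, 4, 5, 8}:
k:     0  1  2  3  4  5  6  7  8  9 10 11 12 13 14 15 16 17 18 19 20 21
g(k):  0  1  0  1  2  3  2  3  4  0  1  0  1  2  3  2  3  4  0  1  0  1
So g(21) = 1.

1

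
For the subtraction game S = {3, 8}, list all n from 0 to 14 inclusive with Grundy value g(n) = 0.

0, 1, 2, 6, 7, 11, 12, 13

Grundy values for subtraction set {3, 8}:
g(0) = mex{} = 0
g(1) = mex{} = 0
g(2) = mex{} = 0
g(3) = mex{0} = 1
g(4) = mex{0} = 1
g(5) = mex{0} = 1
g(6) = mex{1} = 0
g(7) = mex{1} = 0
g(8) = mex{0,1} = 2
g(9) = mex{0} = 1
g(10) = mex{0} = 1
g(11) = mex{1,2} = 0
g(12) = mex{1} = 0
g(13) = mex{1} = 0
g(14) = mex{0} = 1
The P-positions (g = 0) in 0..14 are 0, 1, 2, 6, 7, 11, 12, 13.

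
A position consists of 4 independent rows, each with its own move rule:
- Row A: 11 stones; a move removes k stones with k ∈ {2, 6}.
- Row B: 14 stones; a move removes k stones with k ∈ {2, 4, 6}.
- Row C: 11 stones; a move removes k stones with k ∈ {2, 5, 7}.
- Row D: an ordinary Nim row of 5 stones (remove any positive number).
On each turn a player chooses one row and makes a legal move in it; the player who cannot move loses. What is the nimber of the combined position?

For row A, compute g(0), g(1), … with moves {2, 6}:
k:     0  1  2  3  4  5  6  7  8  9 10 11
g(k):  0  0  1  1  0  0  1  1  0  0  1  1
So g(11) = 1.
Build the Grundy sequence for row B with g(k) = mex{g(k−s) : s ∈ {2, 4, 6}, s ≤ k}:
g(0) = mex{} = 0
g(1) = mex{} = 0
g(2) = mex{0} = 1
g(3) = mex{0} = 1
g(4) = mex{0,1} = 2
g(5) = mex{0,1} = 2
g(6) = mex{0,1,2} = 3
g(7) = mex{0,1,2} = 3
g(8) = mex{1,2,3} = 0
g(9) = mex{1,2,3} = 0
g(10) = mex{0,2,3} = 1
g(11) = mex{0,2,3} = 1
g(12) = mex{0,1,3} = 2
g(13) = mex{0,1,3} = 2
g(14) = mex{0,1,2} = 3
So g(14) = 3.
Build the Grundy sequence for row C with g(k) = mex{g(k−s) : s ∈ {2, 5, 7}, s ≤ k}:
g(0) = mex{} = 0
g(1) = mex{} = 0
g(2) = mex{0} = 1
g(3) = mex{0} = 1
g(4) = mex{1} = 0
g(5) = mex{0,1} = 2
g(6) = mex{0} = 1
g(7) = mex{0,1,2} = 3
g(8) = mex{0,1} = 2
g(9) = mex{0,1,3} = 2
g(10) = mex{1,2} = 0
g(11) = mex{0,1,2} = 3
So g(11) = 3.
Row D is a plain Nim row of size 5, so its Grundy value is 5.
The value of a disjunctive sum is the nim-sum of the parts.
Combined value = 1 ⊕ 3 ⊕ 3 ⊕ 5 = 4.

4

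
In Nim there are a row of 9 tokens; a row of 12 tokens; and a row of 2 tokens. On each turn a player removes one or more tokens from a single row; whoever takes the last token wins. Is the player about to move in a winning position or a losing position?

Nim-sum: 9 XOR 12 XOR 2 = 7.
The nim-sum is 7 ≠ 0, so this is an N-position: the player to move can win.

Winning position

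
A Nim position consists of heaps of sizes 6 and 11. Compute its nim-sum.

13

Compute the nim-sum pairwise:
6 ⊕ 11 = 13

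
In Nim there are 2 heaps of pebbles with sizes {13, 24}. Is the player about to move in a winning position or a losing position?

Nim-sum: 13 XOR 24 = 21.
The nim-sum is 21 ≠ 0, so this is an N-position: the player to move can win.

Winning position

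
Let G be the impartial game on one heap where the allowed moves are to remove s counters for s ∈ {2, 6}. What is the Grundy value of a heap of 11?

1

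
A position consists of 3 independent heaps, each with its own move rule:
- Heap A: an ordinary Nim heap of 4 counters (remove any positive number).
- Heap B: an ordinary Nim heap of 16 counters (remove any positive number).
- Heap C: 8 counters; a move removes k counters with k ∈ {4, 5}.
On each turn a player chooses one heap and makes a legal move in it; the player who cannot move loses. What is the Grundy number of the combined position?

22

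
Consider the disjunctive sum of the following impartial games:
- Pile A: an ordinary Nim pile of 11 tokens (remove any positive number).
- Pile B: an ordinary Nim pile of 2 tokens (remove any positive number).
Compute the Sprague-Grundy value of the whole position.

9

Pile A is a plain Nim pile of size 11, so its Grundy value is 11.
Pile B is a plain Nim pile of size 2, so its Grundy value is 2.
By the Sprague-Grundy theorem, the Grundy value of a sum of independent games is the XOR of the component values.
Combined value = 11 ⊕ 2 = 9.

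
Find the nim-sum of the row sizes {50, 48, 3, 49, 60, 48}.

60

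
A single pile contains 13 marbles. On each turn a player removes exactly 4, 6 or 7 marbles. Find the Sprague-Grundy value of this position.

0

Grundy values for subtraction set {4, 6, 7}:
g(0) = mex{} = 0
g(1) = mex{} = 0
g(2) = mex{} = 0
g(3) = mex{} = 0
g(4) = mex{0} = 1
g(5) = mex{0} = 1
g(6) = mex{0} = 1
g(7) = mex{0} = 1
g(8) = mex{0,1} = 2
g(9) = mex{0,1} = 2
g(10) = mex{0,1} = 2
g(11) = mex{1} = 0
g(12) = mex{1,2} = 0
g(13) = mex{1,2} = 0
So g(13) = 0.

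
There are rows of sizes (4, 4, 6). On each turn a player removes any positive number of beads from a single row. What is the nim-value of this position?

Nim-sum: 4 XOR 4 XOR 6 = 6.

6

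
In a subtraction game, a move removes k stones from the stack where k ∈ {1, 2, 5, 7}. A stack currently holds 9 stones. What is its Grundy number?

Compute g(0), g(1), … for moves {1, 2, 5, 7}:
k:     0  1  2  3  4  5  6  7  8  9
g(k):  0  1  2  0  1  2  0  1  2  0
So g(9) = 0.

0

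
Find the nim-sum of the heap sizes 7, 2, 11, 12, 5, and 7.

0

Nim-sum: 7 ^ 2 ^ 11 ^ 12 ^ 5 ^ 7 = 0.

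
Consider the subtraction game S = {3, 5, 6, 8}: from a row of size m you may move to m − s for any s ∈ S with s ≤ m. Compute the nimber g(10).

3

Grundy values for subtraction set {3, 5, 6, 8}:
g(0) = mex{} = 0
g(1) = mex{} = 0
g(2) = mex{} = 0
g(3) = mex{0} = 1
g(4) = mex{0} = 1
g(5) = mex{0} = 1
g(6) = mex{0,1} = 2
g(7) = mex{0,1} = 2
g(8) = mex{0,1} = 2
g(9) = mex{0,1,2} = 3
g(10) = mex{0,1,2} = 3
So g(10) = 3.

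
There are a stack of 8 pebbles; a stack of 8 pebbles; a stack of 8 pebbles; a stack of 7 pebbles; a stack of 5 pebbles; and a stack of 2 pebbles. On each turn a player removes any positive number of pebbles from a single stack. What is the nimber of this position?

8

Compute the nim-sum pairwise:
8 ^ 8 = 0
0 ^ 8 = 8
8 ^ 7 = 15
15 ^ 5 = 10
10 ^ 2 = 8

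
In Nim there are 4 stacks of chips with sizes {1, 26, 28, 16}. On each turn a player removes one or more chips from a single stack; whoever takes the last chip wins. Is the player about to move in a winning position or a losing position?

Write each in binary and XOR column by column:
  00001  (1)
  11010  (26)
  11100  (28)
  10000  (16)
  -----
  10111  (23)
The nim-sum is 23 ≠ 0, so this is an N-position: the player to move can win.

Winning position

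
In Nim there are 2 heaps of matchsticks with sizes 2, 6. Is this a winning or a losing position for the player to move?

Nim-sum: 2 ⊕ 6 = 4.
The nim-sum is 4 ≠ 0, so this is an N-position: the player to move can win.

Winning position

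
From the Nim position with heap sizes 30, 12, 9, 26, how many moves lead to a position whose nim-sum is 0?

1

Compute the nim-sum pairwise:
30 ⊕ 12 = 18
18 ⊕ 9 = 27
27 ⊕ 26 = 1
The overall nim-sum is X = 1. A heap of size p has a winning move iff p XOR X < p (reduce it to p XOR X).
  30: 30 XOR 1 = 31 ≥ 30 — no move.
  12: 12 XOR 1 = 13 ≥ 12 — no move.
  9: 9 XOR 1 = 8 < 9 — winning move (to 8).
  26: 26 XOR 1 = 27 ≥ 26 — no move.
That gives 1 winning move.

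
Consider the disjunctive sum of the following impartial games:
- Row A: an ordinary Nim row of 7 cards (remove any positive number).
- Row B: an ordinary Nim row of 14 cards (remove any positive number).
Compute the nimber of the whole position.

9

Row A is a plain Nim row of size 7, so its Grundy value is 7.
Row B is a plain Nim row of size 14, so its Grundy value is 14.
The value of a disjunctive sum is the nim-sum of the parts.
Combined value = 7 ⊕ 14 = 9.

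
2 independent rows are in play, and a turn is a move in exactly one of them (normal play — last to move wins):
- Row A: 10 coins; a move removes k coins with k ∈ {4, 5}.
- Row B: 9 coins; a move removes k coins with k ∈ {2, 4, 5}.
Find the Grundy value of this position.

1

Build the Grundy sequence for row A with g(k) = mex{g(k−s) : s ∈ {4, 5}, s ≤ k}:
g(0) = mex{} = 0
g(1) = mex{} = 0
g(2) = mex{} = 0
g(3) = mex{} = 0
g(4) = mex{0} = 1
g(5) = mex{0} = 1
g(6) = mex{0} = 1
g(7) = mex{0} = 1
g(8) = mex{0,1} = 2
g(9) = mex{1} = 0
g(10) = mex{1} = 0
So g(10) = 0.
For row B, compute g(0), g(1), … with moves {2, 4, 5}:
g(0) = mex{} = 0
g(1) = mex{} = 0
g(2) = mex{0} = 1
g(3) = mex{0} = 1
g(4) = mex{0,1} = 2
g(5) = mex{0,1} = 2
g(6) = mex{0,1,2} = 3
g(7) = mex{1,2} = 0
g(8) = mex{1,2,3} = 0
g(9) = mex{0,2} = 1
So g(9) = 1.
The value of a disjunctive sum is the nim-sum of the parts.
Combined value = 0 XOR 1 = 1.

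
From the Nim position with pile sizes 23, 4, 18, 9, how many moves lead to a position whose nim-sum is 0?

1

Compute the nim-sum pairwise:
23 ^ 4 = 19
19 ^ 18 = 1
1 ^ 9 = 8
The overall nim-sum is X = 8. A pile of size p has a winning move iff p XOR X < p (reduce it to p XOR X).
  23: 23 XOR 8 = 31 ≥ 23 — no move.
  4: 4 XOR 8 = 12 ≥ 4 — no move.
  18: 18 XOR 8 = 26 ≥ 18 — no move.
  9: 9 XOR 8 = 1 < 9 — winning move (to 1).
That gives 1 winning move.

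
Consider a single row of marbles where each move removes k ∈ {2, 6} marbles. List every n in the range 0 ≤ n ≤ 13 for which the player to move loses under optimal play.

Grundy values for subtraction set {2, 6}:
k:     0  1  2  3  4  5  6  7  8  9 10 11 12 13
g(k):  0  0  1  1  0  0  1  1  0  0  1  1  0  0
The P-positions (g = 0) in 0..13 are 0, 1, 4, 5, 8, 9, 12, 13.

0, 1, 4, 5, 8, 9, 12, 13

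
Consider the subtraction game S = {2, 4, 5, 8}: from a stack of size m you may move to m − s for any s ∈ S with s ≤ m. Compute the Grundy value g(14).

2

Compute g(0), g(1), … for moves {2, 4, 5, 8}:
g(0) = mex{} = 0
g(1) = mex{} = 0
g(2) = mex{0} = 1
g(3) = mex{0} = 1
g(4) = mex{0,1} = 2
g(5) = mex{0,1} = 2
g(6) = mex{0,1,2} = 3
g(7) = mex{1,2} = 0
g(8) = mex{0,1,2,3} = 4
g(9) = mex{0,2} = 1
g(10) = mex{1,2,3,4} = 0
g(11) = mex{0,1,3} = 2
g(12) = mex{0,2,4} = 1
g(13) = mex{1,2,4} = 0
g(14) = mex{0,1,3} = 2
So g(14) = 2.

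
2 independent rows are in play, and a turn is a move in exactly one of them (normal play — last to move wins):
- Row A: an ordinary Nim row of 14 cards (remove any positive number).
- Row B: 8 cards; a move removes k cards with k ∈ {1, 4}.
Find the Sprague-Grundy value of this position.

15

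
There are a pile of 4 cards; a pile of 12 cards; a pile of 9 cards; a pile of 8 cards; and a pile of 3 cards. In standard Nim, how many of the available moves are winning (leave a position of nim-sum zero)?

3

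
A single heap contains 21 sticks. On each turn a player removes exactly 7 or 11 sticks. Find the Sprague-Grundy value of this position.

Build the Grundy sequence with g(k) = mex{g(k−s) : s ∈ {7, 11}, s ≤ k}:
k:     0  1  2  3  4  5  6  7  8  9 10 11 12 13 14 15 16 17 18 19 20 21
g(k):  0  0  0  0  0  0  0  1  1  1  1  1  1  1  2  2  2  2  0  0  0  0
So g(21) = 0.

0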